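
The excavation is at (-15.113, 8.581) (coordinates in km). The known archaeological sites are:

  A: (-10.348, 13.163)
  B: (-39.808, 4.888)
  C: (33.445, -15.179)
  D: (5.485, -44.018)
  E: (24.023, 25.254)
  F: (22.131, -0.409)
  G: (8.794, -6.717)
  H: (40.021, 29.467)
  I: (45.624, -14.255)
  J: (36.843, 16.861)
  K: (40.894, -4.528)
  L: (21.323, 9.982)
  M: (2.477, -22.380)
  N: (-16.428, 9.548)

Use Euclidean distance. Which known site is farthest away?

I

Distances from (-15.113, 8.581):
A: √((4.765)² + (4.582)²) = √(22.70522 + 20.99472) = 6.611 km
B: √((-24.695)² + (-3.693)²) = √(609.84303 + 13.63825) = 24.970 km
C: √((48.558)² + (-23.760)²) = √(2357.87936 + 564.53760) = 54.059 km
D: √((20.598)² + (-52.599)²) = √(424.27760 + 2766.65480) = 56.488 km
E: √((39.136)² + (16.673)²) = √(1531.62650 + 277.98893) = 42.540 km
F: √((37.244)² + (-8.990)²) = √(1387.11554 + 80.82010) = 38.314 km
G: √((23.907)² + (-15.298)²) = √(571.54465 + 234.02880) = 28.383 km
H: √((55.134)² + (20.886)²) = √(3039.75796 + 436.22500) = 58.957 km
I: √((60.737)² + (-22.836)²) = √(3688.98317 + 521.48290) = 64.888 km
J: √((51.956)² + (8.280)²) = √(2699.42594 + 68.55840) = 52.612 km
K: √((56.007)² + (-13.109)²) = √(3136.78405 + 171.84588) = 57.521 km
L: √((36.436)² + (1.401)²) = √(1327.58210 + 1.96280) = 36.463 km
M: √((17.590)² + (-30.961)²) = √(309.40810 + 958.58352) = 35.609 km
N: √((-1.315)² + (0.967)²) = √(1.72923 + 0.93509) = 1.632 km
Maximum: I at 64.888 km.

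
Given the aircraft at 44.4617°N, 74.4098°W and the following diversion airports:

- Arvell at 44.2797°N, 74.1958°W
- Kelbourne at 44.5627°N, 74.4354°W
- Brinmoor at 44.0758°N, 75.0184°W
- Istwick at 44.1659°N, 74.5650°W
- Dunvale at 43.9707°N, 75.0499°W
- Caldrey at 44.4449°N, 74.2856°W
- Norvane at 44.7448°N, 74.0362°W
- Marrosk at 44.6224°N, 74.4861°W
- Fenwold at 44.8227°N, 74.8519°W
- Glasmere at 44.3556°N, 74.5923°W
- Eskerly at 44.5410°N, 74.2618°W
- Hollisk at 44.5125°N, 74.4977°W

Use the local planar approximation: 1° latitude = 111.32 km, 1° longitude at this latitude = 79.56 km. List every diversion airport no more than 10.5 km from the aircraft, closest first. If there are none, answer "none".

Distances from 44.4617°N, 74.4098°W:
Arvell: 26.4643 km
Kelbourne: 11.4263 km
Brinmoor: 64.7297 km
Istwick: 35.1674 km
Dunvale: 74.7061 km
Caldrey: 10.0568 km
Norvane: 43.3205 km
Marrosk: 18.8910 km
Fenwold: 53.4053 km
Glasmere: 18.7169 km
Eskerly: 14.7165 km
Hollisk: 8.9937 km
Threshold 10.5 km: Hollisk (8.9937 km), Caldrey (10.0568 km) are within range.

Hollisk, Caldrey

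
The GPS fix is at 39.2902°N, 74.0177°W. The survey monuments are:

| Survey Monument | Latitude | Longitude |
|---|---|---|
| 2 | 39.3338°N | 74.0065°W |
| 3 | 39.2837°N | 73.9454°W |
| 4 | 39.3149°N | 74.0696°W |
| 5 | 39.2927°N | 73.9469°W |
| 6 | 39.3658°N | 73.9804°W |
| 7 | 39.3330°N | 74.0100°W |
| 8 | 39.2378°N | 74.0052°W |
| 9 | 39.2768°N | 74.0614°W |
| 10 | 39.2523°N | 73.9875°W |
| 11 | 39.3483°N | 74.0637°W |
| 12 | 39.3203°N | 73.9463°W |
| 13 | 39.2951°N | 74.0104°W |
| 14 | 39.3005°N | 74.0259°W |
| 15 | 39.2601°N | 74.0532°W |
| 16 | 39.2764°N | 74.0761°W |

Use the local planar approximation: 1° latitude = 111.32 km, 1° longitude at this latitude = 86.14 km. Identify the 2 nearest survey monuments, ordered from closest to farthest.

Distances from 39.2902°N, 74.0177°W:
2: √((0.0436·111.32)² + (0.0112·86.14)²) = √(23.556967 + 0.930777) = 4.9485 km
3: √((-0.0065·111.32)² + (0.0723·86.14)²) = √(0.523568 + 38.787012) = 6.2698 km
4: √((0.0247·111.32)² + (-0.0519·86.14)²) = √(7.560322 + 19.986854) = 5.2485 km
5: √((0.0025·111.32)² + (0.0708·86.14)²) = √(0.077451 + 37.194288) = 6.1051 km
6: √((0.0756·111.32)² + (0.0373·86.14)²) = √(70.825555 + 10.323510) = 9.0083 km
7: √((0.0428·111.32)² + (0.0077·86.14)²) = √(22.700422 + 0.439938) = 4.8104 km
8: √((-0.0524·111.32)² + (0.0125·86.14)²) = √(34.025849 + 1.159391) = 5.9317 km
9: √((-0.0134·111.32)² + (-0.0437·86.14)²) = √(2.225133 + 14.170090) = 4.0491 km
10: √((-0.0379·111.32)² + (0.0302·86.14)²) = √(17.800197 + 6.767428) = 4.9566 km
11: √((0.0581·111.32)² + (-0.0460·86.14)²) = √(41.831040 + 15.700931) = 7.5850 km
12: √((0.0301·111.32)² + (0.0714·86.14)²) = √(11.227405 + 37.827371) = 7.0039 km
13: √((0.0049·111.32)² + (0.0073·86.14)²) = √(0.297535 + 0.395417) = 0.8324 km
14: √((0.0103·111.32)² + (-0.0082·86.14)²) = √(1.314682 + 0.498927) = 1.3467 km
15: √((-0.0301·111.32)² + (-0.0355·86.14)²) = √(11.227405 + 9.351181) = 4.5364 km
16: √((-0.0138·111.32)² + (-0.0584·86.14)²) = √(2.359960 + 25.306695) = 5.2599 km
Sorted: 13 (0.8324 km) < 14 (1.3467 km) < 9 (4.0491 km) < 15 (4.5364 km) < …

13, 14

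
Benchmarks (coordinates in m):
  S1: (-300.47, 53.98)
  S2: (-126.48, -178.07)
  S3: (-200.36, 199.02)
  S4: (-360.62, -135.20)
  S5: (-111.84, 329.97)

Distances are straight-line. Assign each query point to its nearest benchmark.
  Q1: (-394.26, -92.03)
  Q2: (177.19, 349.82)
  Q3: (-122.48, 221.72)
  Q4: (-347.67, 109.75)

Q1 at (-394.26, -92.03):
  S1: √((93.79)² + (146.01)²) = √(8796.5641 + 21318.9201) = 173.54 m
  S2: √((267.78)² + (-86.04)²) = √(71706.1284 + 7402.8816) = 281.26 m
  S3: √((193.90)² + (291.05)²) = √(37597.2100 + 84710.1025) = 349.72 m
  S4: √((33.64)² + (-43.17)²) = √(1131.6496 + 1863.6489) = 54.73 m
  S5: √((282.42)² + (422.00)²) = √(79761.0564 + 178084.0000) = 507.78 m
  → nearest: S4 (54.73 m)
Q2 at (177.19, 349.82):
  S1: √((-477.66)² + (-295.84)²) = √(228159.0756 + 87521.3056) = 561.85 m
  S2: √((-303.67)² + (-527.89)²) = √(92215.4689 + 278667.8521) = 609.00 m
  S3: √((-377.55)² + (-150.80)²) = √(142544.0025 + 22740.6400) = 406.55 m
  S4: √((-537.81)² + (-485.02)²) = √(289239.5961 + 235244.4004) = 724.21 m
  S5: √((-289.03)² + (-19.85)²) = √(83538.3409 + 394.0225) = 289.71 m
  → nearest: S5 (289.71 m)
Q3 at (-122.48, 221.72):
  S1: √((-177.99)² + (-167.74)²) = √(31680.4401 + 28136.7076) = 244.58 m
  S2: √((-4.00)² + (-399.79)²) = √(16.0000 + 159832.0441) = 399.81 m
  S3: √((-77.88)² + (-22.70)²) = √(6065.2944 + 515.2900) = 81.12 m
  S4: √((-238.14)² + (-356.92)²) = √(56710.6596 + 127391.8864) = 429.07 m
  S5: √((10.64)² + (108.25)²) = √(113.2096 + 11718.0625) = 108.77 m
  → nearest: S3 (81.12 m)
Q4 at (-347.67, 109.75):
  S1: √((47.20)² + (-55.77)²) = √(2227.8400 + 3110.2929) = 73.06 m
  S2: √((221.19)² + (-287.82)²) = √(48925.0161 + 82840.3524) = 362.99 m
  S3: √((147.31)² + (89.27)²) = √(21700.2361 + 7969.1329) = 172.25 m
  S4: √((-12.95)² + (-244.95)²) = √(167.7025 + 60000.5025) = 245.29 m
  S5: √((235.83)² + (220.22)²) = √(55615.7889 + 48496.8484) = 322.66 m
  → nearest: S1 (73.06 m)

Q1→S4; Q2→S5; Q3→S3; Q4→S1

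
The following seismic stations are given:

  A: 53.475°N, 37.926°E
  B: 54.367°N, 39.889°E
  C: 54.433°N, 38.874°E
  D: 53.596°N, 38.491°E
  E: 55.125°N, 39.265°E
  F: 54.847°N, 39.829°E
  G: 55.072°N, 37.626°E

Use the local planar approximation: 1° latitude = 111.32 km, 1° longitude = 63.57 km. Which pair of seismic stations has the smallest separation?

A and D

Pairwise distances:
A–D: √((0.121·111.32)² + (0.565·63.57)²) = √(181.43336 + 1290.03448) = 38.360 km
E–F: √((-0.278·111.32)² + (0.564·63.57)²) = √(957.71433 + 1285.47203) = 47.362 km
B–F: √((0.480·111.32)² + (-0.060·63.57)²) = √(2855.14961 + 14.54812) = 53.570 km
B–C: √((0.066·111.32)² + (-1.015·63.57)²) = √(53.98017 + 4163.28850) = 64.941 km
C–F: √((0.414·111.32)² + (0.955·63.57)²) = √(2123.96364 + 3685.62518) = 76.221 km
C–E: √((0.692·111.32)² + (0.391·63.57)²) = √(5934.15088 + 617.81427) = 80.944 km
B–E: √((0.758·111.32)² + (-0.624·63.57)²) = √(7120.07891 + 1573.52484) = 93.239 km
C–D: √((-0.837·111.32)² + (-0.383·63.57)²) = √(8681.55081 + 592.79150) = 96.303 km
E–G: √((-0.053·111.32)² + (-1.639·63.57)²) = √(34.80953 + 10855.81241) = 104.358 km
C–G: √((0.639·111.32)² + (-1.248·63.57)²) = √(5059.97198 + 6294.09935) = 106.555 km
A–C: √((0.958·111.32)² + (0.948·63.57)²) = √(11373.06218 + 3631.79309) = 122.494 km
B–D: √((-0.771·111.32)² + (-1.398·63.57)²) = √(7366.39752 + 7898.02976) = 123.549 km
F–G: √((0.225·111.32)² + (-2.203·63.57)²) = √(627.35221 + 19612.52080) = 142.267 km
A–B: √((0.892·111.32)² + (1.963·63.57)²) = √(9859.98159 + 15572.02248) = 159.474 km
D–F: √((1.251·111.32)² + (1.338·63.57)²) = √(19393.71525 + 7234.63541) = 163.182 km
B–G: √((0.705·111.32)² + (-2.263·63.57)²) = √(6159.20458 + 20695.38599) = 163.874 km
D–G: √((1.476·111.32)² + (-0.865·63.57)²) = √(26997.22402 + 3023.68564) = 173.265 km
D–E: √((1.529·111.32)² + (0.774·63.57)²) = √(28970.85858 + 2420.95292) = 177.177 km
A–G: √((1.597·111.32)² + (-0.300·63.57)²) = √(31605.03151 + 363.70304) = 178.798 km
A–F: √((1.372·111.32)² + (1.903·63.57)²) = √(23326.77058 + 14634.63851) = 194.837 km
A–E: √((1.650·111.32)² + (1.339·63.57)²) = √(33737.60768 + 7245.45356) = 202.443 km
Closest pair: A–D at 38.360 km.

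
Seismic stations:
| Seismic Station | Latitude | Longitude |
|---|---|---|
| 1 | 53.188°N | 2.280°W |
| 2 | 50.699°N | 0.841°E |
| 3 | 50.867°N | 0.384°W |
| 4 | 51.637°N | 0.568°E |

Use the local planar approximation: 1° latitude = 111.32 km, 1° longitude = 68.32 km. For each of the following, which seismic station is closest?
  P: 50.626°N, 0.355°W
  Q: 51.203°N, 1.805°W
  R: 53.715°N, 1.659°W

P→3; Q→3; R→1

P at 50.626°N, 0.355°W:
  1: √((2.562·111.32)² + (-1.925·68.32)²) = √(81340.08954 + 17296.45826) = 314.065 km
  2: √((0.073·111.32)² + (1.196·68.32)²) = √(66.03773 + 6676.64176) = 82.114 km
  3: √((0.241·111.32)² + (-0.029·68.32)²) = √(719.74802 + 3.92547) = 26.901 km
  4: √((1.011·111.32)² + (0.923·68.32)²) = √(12666.26898 + 3976.48288) = 129.007 km
  → nearest: 3 (26.901 km)
Q at 51.203°N, 1.805°W:
  1: √((1.985·111.32)² + (-0.475·68.32)²) = √(48827.82929 + 1053.13230) = 223.340 km
  2: √((-0.504·111.32)² + (2.646·68.32)²) = √(3147.80244 + 32679.49939) = 189.281 km
  3: √((-0.336·111.32)² + (1.421·68.32)²) = √(1399.02331 + 9425.05452) = 104.039 km
  4: √((0.434·111.32)² + (2.373·68.32)²) = √(2334.13437 + 26283.98386) = 169.169 km
  → nearest: 3 (104.039 km)
R at 53.715°N, 1.659°W:
  1: √((-0.527·111.32)² + (-0.621·68.32)²) = √(3441.65732 + 1800.02657) = 72.399 km
  2: √((-3.016·111.32)² + (2.500·68.32)²) = √(112722.09966 + 29172.64000) = 376.689 km
  3: √((-2.848·111.32)² + (1.275·68.32)²) = √(100513.95579 + 7587.80366) = 328.788 km
  4: √((-2.078·111.32)² + (2.227·68.32)²) = √(53510.31182 + 23149.20865) = 276.875 km
  → nearest: 1 (72.399 km)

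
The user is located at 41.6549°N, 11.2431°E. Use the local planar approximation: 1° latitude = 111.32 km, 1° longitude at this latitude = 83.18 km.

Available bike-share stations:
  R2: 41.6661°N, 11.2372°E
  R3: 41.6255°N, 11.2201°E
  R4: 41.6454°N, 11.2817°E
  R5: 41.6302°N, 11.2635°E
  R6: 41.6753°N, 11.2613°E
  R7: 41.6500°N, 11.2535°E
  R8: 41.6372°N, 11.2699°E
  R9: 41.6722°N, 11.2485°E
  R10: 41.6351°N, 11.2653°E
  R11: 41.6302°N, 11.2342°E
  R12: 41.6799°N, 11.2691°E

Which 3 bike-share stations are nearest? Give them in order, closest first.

Distances from 41.6549°N, 11.2431°E:
R2: 1.3399 km
R3: 3.7910 km
R4: 3.3804 km
R5: 3.2311 km
R6: 2.7293 km
R7: 1.0227 km
R8: 2.9752 km
R9: 1.9775 km
R10: 2.8754 km
R11: 2.8475 km
R12: 3.5245 km
Sorted: R7 (1.0227 km) < R2 (1.3399 km) < R9 (1.9775 km) < R6 (2.7293 km) < R11 (2.8475 km) < …

R7, R2, R9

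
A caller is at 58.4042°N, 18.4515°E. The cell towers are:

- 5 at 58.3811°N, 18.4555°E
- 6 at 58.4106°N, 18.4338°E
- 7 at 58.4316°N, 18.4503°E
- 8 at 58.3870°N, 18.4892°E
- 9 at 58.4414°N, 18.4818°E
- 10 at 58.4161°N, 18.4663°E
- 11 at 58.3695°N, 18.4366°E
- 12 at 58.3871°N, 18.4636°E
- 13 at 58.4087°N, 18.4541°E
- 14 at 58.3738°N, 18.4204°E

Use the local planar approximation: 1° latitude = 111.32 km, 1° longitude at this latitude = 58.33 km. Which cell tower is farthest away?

9

Distances from 58.4042°N, 18.4515°E:
5: 2.5821 km
6: 1.2544 km
7: 3.0510 km
8: 2.9158 km
9: 4.5025 km
10: 1.5812 km
11: 3.9594 km
12: 2.0302 km
13: 0.5234 km
14: 3.8397 km
Maximum: 9 at 4.5025 km.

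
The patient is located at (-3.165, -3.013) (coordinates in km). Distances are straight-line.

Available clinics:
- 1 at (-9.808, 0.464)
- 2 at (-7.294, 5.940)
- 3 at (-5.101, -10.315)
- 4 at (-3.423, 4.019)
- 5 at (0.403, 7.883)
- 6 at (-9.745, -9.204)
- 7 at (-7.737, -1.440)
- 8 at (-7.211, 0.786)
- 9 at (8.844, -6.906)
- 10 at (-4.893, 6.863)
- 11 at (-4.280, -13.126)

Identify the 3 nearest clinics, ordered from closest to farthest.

7, 8, 4

Distances from (-3.165, -3.013):
1: √((-6.643)² + (3.477)²) = √(44.12945 + 12.08953) = 7.498 km
2: √((-4.129)² + (8.953)²) = √(17.04864 + 80.15621) = 9.859 km
3: √((-1.936)² + (-7.302)²) = √(3.74810 + 53.31920) = 7.554 km
4: √((-0.258)² + (7.032)²) = √(0.06656 + 49.44902) = 7.037 km
5: √((3.568)² + (10.896)²) = √(12.73062 + 118.72282) = 11.465 km
6: √((-6.580)² + (-6.191)²) = √(43.29640 + 38.32848) = 9.035 km
7: √((-4.572)² + (1.573)²) = √(20.90318 + 2.47433) = 4.835 km
8: √((-4.046)² + (3.799)²) = √(16.37012 + 14.43240) = 5.550 km
9: √((12.009)² + (-3.893)²) = √(144.21608 + 15.15545) = 12.624 km
10: √((-1.728)² + (9.876)²) = √(2.98598 + 97.53538) = 10.026 km
11: √((-1.115)² + (-10.113)²) = √(1.24323 + 102.27277) = 10.174 km
Sorted: 7 (4.835 km) < 8 (5.550 km) < 4 (7.037 km) < 1 (7.498 km) < 3 (7.554 km) < …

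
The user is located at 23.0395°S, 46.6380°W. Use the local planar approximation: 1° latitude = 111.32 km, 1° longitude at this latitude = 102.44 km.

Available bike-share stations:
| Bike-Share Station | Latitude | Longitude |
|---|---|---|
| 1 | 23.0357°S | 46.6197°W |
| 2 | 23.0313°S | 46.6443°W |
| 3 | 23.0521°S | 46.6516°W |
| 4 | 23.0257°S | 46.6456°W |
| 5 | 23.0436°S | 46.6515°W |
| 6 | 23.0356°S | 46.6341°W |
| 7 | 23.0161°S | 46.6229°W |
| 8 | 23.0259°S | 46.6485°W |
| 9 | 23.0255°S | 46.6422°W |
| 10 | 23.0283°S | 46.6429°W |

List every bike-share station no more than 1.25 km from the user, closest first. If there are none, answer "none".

Distances from 23.0395°S, 46.6380°W:
1: 1.9218 km
2: 1.1179 km
3: 1.9770 km
4: 1.7222 km
5: 1.4563 km
6: 0.5900 km
7: 3.0295 km
8: 1.8572 km
9: 1.6168 km
10: 1.3440 km
Threshold 1.25 km: 6 (0.5900 km), 2 (1.1179 km) are within range.

6, 2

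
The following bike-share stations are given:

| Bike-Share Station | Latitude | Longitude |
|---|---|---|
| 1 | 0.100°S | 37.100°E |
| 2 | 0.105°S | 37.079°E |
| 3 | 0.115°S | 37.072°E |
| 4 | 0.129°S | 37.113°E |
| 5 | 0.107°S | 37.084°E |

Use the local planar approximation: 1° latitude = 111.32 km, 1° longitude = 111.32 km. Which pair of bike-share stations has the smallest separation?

Pairwise distances:
2–5: √((-0.002·111.32)² + (0.005·111.32)²) = √(0.04957 + 0.30980) = 0.599 km
2–3: √((-0.010·111.32)² + (-0.007·111.32)²) = √(1.23921 + 0.60721) = 1.359 km
3–5: √((0.008·111.32)² + (0.012·111.32)²) = √(0.79310 + 1.78447) = 1.605 km
1–5: √((-0.007·111.32)² + (-0.016·111.32)²) = √(0.60721 + 3.17239) = 1.944 km
1–2: √((-0.005·111.32)² + (-0.021·111.32)²) = √(0.30980 + 5.46493) = 2.403 km
1–3: √((-0.015·111.32)² + (-0.028·111.32)²) = √(2.78823 + 9.71544) = 3.536 km
1–4: √((-0.029·111.32)² + (0.013·111.32)²) = √(10.42179 + 2.09427) = 3.538 km
4–5: √((0.022·111.32)² + (-0.029·111.32)²) = √(5.99780 + 10.42179) = 4.052 km
2–4: √((-0.024·111.32)² + (0.034·111.32)²) = √(7.13787 + 14.32532) = 4.633 km
3–4: √((-0.014·111.32)² + (0.041·111.32)²) = √(2.42886 + 20.83119) = 4.823 km
Closest pair: 2–5 at 0.599 km.

2 and 5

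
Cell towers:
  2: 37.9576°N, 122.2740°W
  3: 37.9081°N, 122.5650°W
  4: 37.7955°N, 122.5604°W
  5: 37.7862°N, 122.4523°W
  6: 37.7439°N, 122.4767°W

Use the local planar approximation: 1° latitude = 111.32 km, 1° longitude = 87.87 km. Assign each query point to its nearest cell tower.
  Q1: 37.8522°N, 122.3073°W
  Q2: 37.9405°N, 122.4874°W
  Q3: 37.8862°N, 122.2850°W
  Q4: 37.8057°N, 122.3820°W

Q1→2; Q2→3; Q3→2; Q4→5

Q1 at 37.8522°N, 122.3073°W:
  2: √((0.1054·111.32)² + (0.0333·87.87)²) = √(137.666293 + 8.561891) = 12.0925 km
  3: √((0.0559·111.32)² + (-0.2577·87.87)²) = √(38.723090 + 512.755220) = 23.4836 km
  4: √((-0.0567·111.32)² + (-0.2531·87.87)²) = √(39.839375 + 494.613019) = 23.1182 km
  5: √((-0.0660·111.32)² + (-0.1450·87.87)²) = √(53.980172 + 162.336903) = 14.7077 km
  6: √((-0.1083·111.32)² + (-0.1694·87.87)²) = √(145.346075 + 221.568524) = 19.1550 km
  → nearest: 2 (12.0925 km)
Q2 at 37.9405°N, 122.4874°W:
  2: √((0.0171·111.32)² + (0.2134·87.87)²) = √(3.623586 + 351.617177) = 18.8478 km
  3: √((-0.0324·111.32)² + (-0.0776·87.87)²) = √(13.008775 + 46.494833) = 7.7139 km
  4: √((-0.1450·111.32)² + (-0.0730·87.87)²) = √(260.544794 + 41.145939) = 17.3692 km
  5: √((-0.1543·111.32)² + (0.0351·87.87)²) = √(295.038198 + 9.512518) = 17.4514 km
  6: √((-0.1966·111.32)² + (0.0107·87.87)²) = √(478.975636 + 0.883993) = 21.9057 km
  → nearest: 3 (7.7139 km)
Q3 at 37.8862°N, 122.2850°W:
  2: √((0.0714·111.32)² + (0.0110·87.87)²) = √(63.174646 + 0.934258) = 8.0068 km
  3: √((0.0219·111.32)² + (-0.2800·87.87)²) = √(5.943395 + 605.337133) = 24.7241 km
  4: √((-0.0907·111.32)² + (-0.2754·87.87)²) = √(101.943836 + 585.610864) = 26.2213 km
  5: √((-0.1000·111.32)² + (-0.1673·87.87)²) = √(123.921424 + 216.109140) = 18.4399 km
  6: √((-0.1423·111.32)² + (-0.1917·87.87)²) = √(250.932085 + 283.743211) = 23.1230 km
  → nearest: 2 (8.0068 km)
Q4 at 37.8057°N, 122.3820°W:
  2: √((0.1519·111.32)² + (0.1080·87.87)²) = √(285.931461 + 90.059341) = 19.3905 km
  3: √((0.1024·111.32)² + (-0.1830·87.87)²) = √(129.941031 + 258.573154) = 19.7108 km
  4: √((-0.0102·111.32)² + (-0.1784·87.87)²) = √(1.289278 + 245.737227) = 15.7171 km
  5: √((-0.0195·111.32)² + (-0.0703·87.87)²) = √(4.712112 + 38.158553) = 6.5476 km
  6: √((-0.0618·111.32)² + (-0.0947·87.87)²) = √(47.328566 + 69.243851) = 10.7969 km
  → nearest: 5 (6.5476 km)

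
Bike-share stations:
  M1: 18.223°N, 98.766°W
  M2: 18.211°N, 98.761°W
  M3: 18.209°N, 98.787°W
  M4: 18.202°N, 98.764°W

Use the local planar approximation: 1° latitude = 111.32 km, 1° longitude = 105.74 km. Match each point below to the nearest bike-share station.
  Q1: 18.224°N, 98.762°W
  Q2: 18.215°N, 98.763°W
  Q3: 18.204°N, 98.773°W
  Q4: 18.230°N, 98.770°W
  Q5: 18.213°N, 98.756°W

Q1 at 18.224°N, 98.762°W:
  M1: 0.437364 km
  M2: 1.451018 km
  M3: 3.126711 km
  M4: 2.458154 km
  → nearest: M1 (0.437364 km)
Q2 at 18.215°N, 98.763°W:
  M1: 0.945371 km
  M2: 0.492948 km
  M3: 2.624184 km
  M4: 1.451018 km
  → nearest: M2 (0.492948 km)
Q3 at 18.204°N, 98.773°W:
  M1: 2.240855 km
  M2: 1.489051 km
  M3: 1.581540 km
  M4: 0.977356 km
  → nearest: M4 (0.977356 km)
Q4 at 18.230°N, 98.770°W:
  M1: 0.886629 km
  M2: 2.319315 km
  M3: 2.948937 km
  M4: 3.180873 km
  → nearest: M1 (0.886629 km)
Q5 at 18.213°N, 98.756°W:
  M1: 1.535353 km
  M2: 0.573666 km
  M3: 3.308045 km
  M4: 1.488298 km
  → nearest: M2 (0.573666 km)

Q1→M1; Q2→M2; Q3→M4; Q4→M1; Q5→M2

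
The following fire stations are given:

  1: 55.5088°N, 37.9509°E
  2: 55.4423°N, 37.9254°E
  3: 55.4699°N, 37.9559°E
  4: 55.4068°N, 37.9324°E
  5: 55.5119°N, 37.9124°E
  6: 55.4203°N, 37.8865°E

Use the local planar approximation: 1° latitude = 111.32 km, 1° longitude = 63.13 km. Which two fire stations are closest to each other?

1 and 5

Pairwise distances:
1–2: 7.5758 km
1–3: 4.3418 km
1–4: 11.4145 km
1–5: 2.4549 km
1–6: 10.6577 km
2–3: 3.6259 km
2–4: 3.9765 km
2–5: 7.7912 km
2–6: 3.4682 km
3–4: 7.1792 km
3–5: 5.4223 km
3–6: 7.0485 km
4–5: 11.7677 km
4–6: 3.2642 km
5–6: 10.3272 km
Closest pair: 1–5 at 2.4549 km.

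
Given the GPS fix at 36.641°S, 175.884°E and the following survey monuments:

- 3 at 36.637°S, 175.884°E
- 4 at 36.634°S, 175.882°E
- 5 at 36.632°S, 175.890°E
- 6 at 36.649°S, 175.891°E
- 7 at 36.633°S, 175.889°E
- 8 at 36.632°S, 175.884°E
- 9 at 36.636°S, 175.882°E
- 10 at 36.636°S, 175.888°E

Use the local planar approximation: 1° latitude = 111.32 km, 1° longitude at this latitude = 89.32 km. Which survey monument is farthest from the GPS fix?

Distances from 36.641°S, 175.884°E:
3: 0.445 km
4: 0.799 km
5: 1.136 km
6: 1.088 km
7: 0.996 km
8: 1.002 km
9: 0.585 km
10: 0.661 km
Maximum: 5 at 1.136 km.

5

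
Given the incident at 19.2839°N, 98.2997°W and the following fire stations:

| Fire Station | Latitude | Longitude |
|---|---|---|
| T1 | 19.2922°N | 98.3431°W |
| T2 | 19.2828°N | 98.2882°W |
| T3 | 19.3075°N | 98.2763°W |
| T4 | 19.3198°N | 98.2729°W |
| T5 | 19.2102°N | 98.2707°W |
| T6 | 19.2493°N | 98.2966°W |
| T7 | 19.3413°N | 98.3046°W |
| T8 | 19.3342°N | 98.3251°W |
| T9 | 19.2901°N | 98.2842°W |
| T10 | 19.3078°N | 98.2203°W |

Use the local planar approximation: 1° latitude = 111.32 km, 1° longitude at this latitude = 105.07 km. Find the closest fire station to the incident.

Distances from 19.2839°N, 98.2997°W:
T1: √((0.0083·111.32)² + (-0.0434·105.07)²) = √(0.853695 + 20.793947) = 4.6527 km
T2: √((-0.0011·111.32)² + (0.0115·105.07)²) = √(0.014994 + 1.460001) = 1.2145 km
T3: √((0.0236·111.32)² + (0.0234·105.07)²) = √(6.901928 + 6.044901) = 3.5982 km
T4: √((0.0359·111.32)² + (0.0268·105.07)²) = √(15.971117 + 7.929158) = 4.8888 km
T5: √((-0.0737·111.32)² + (0.0290·105.07)²) = √(67.310276 + 9.284392) = 8.7518 km
T6: √((-0.0346·111.32)² + (0.0031·105.07)²) = √(14.835377 + 0.106092) = 3.8654 km
T7: √((0.0574·111.32)² + (-0.0049·105.07)²) = √(40.829135 + 0.265063) = 6.4105 km
T8: √((0.0503·111.32)² + (-0.0254·105.07)²) = √(31.353236 + 7.122376) = 6.2029 km
T9: √((0.0062·111.32)² + (0.0155·105.07)²) = √(0.476354 + 2.652289) = 1.7688 km
T10: √((0.0239·111.32)² + (0.0794·105.07)²) = √(7.078516 + 69.598274) = 8.7565 km
Minimum: T2 at 1.2145 km.

T2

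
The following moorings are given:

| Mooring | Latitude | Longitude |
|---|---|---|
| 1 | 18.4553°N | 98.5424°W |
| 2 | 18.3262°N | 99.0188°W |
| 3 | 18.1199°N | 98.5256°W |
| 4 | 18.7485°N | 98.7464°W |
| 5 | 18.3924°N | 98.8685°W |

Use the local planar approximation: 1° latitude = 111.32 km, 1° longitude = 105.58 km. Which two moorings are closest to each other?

2 and 5

Pairwise distances:
2–5: 17.4964 km
1–5: 35.1344 km
1–3: 37.3788 km
1–4: 39.1051 km
4–5: 41.6845 km
3–5: 47.2322 km
1–2: 52.3112 km
2–4: 55.1101 km
2–3: 56.9114 km
3–4: 73.7568 km
Closest pair: 2–5 at 17.4964 km.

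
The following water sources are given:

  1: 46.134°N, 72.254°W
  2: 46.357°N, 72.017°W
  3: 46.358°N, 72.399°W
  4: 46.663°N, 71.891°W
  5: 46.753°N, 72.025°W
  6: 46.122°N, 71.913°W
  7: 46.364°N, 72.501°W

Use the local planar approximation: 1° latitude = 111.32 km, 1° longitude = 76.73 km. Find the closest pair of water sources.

Pairwise distances:
1–2: 30.772 km
1–3: 27.305 km
1–4: 65.143 km
1–5: 71.112 km
1–6: 26.199 km
1–7: 31.855 km
2–3: 29.311 km
2–4: 35.409 km
2–5: 44.087 km
2–6: 27.350 km
2–7: 37.145 km
3–4: 51.693 km
3–5: 52.507 km
3–6: 45.616 km
3–7: 7.855 km
4–5: 14.356 km
4–6: 60.248 km
4–7: 57.433 km
5–6: 70.767 km
5–7: 56.649 km
6–7: 52.548 km
Closest pair: 3–7 at 7.855 km.

3 and 7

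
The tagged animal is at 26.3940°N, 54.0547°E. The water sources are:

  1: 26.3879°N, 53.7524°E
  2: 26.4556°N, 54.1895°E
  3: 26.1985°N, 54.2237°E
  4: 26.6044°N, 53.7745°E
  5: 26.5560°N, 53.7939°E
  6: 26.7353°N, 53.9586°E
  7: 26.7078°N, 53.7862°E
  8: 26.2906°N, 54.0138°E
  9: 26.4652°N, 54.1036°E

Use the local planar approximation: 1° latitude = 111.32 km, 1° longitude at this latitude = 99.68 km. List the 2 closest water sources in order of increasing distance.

9, 8

Distances from 26.3940°N, 54.0547°E:
1: 30.1409 km
2: 15.0855 km
3: 27.5212 km
4: 36.4511 km
5: 31.6392 km
6: 39.1825 km
7: 44.0065 km
8: 12.2112 km
9: 9.3049 km
Sorted: 9 (9.3049 km) < 8 (12.2112 km) < 2 (15.0855 km) < 3 (27.5212 km) < …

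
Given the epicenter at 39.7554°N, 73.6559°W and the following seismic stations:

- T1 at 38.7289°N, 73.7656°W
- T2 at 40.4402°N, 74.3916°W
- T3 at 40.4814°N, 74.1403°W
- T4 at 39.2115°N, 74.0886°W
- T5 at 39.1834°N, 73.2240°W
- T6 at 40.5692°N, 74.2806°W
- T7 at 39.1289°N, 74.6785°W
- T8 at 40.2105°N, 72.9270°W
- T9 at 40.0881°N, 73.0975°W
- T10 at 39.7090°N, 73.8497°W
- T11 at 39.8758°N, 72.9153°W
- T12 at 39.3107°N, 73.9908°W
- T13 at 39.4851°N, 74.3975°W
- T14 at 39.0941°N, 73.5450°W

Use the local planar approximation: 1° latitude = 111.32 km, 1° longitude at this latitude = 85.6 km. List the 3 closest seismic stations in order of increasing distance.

Distances from 39.7554°N, 73.6559°W:
T1: √((-1.0265·111.32)² + (-0.1097·85.6)²) = √(13057.628329 + 88.178110) = 114.6552 km
T2: √((0.6848·111.32)² + (-0.7357·85.6)²) = √(5811.308066 + 3965.966500) = 98.8801 km
T3: √((0.7260·111.32)² + (-0.4844·85.6)²) = √(6531.600848 + 1719.316370) = 90.8346 km
T4: √((-0.5439·111.32)² + (-0.4327·85.6)²) = √(3665.932912 + 1371.896410) = 70.9777 km
T5: √((-0.5720·111.32)² + (0.4319·85.6)²) = √(4054.510719 + 1366.828222) = 73.6297 km
T6: √((0.8138·111.32)² + (-0.6247·85.6)²) = √(8206.949600 + 2859.502899) = 105.1972 km
T7: √((-0.6265·111.32)² + (-1.0226·85.6)²) = √(4863.943774 + 7662.299194) = 111.9207 km
T8: √((0.4551·111.32)² + (0.7289·85.6)²) = √(2566.611089 + 3892.991270) = 80.3717 km
T9: √((0.3327·111.32)² + (0.5584·85.6)²) = √(1371.677444 + 2284.748225) = 60.4684 km
T10: √((-0.0464·111.32)² + (-0.1938·85.6)²) = √(26.679787 + 275.204211) = 17.3748 km
T11: √((0.1204·111.32)² + (0.7406·85.6)²) = √(179.638479 + 4018.971670) = 64.7967 km
T12: √((-0.4447·111.32)² + (-0.3349·85.6)²) = √(2450.646412 + 821.822116) = 57.2055 km
T13: √((-0.2703·111.32)² + (-0.7416·85.6)²) = √(905.395823 + 4029.832283) = 70.2512 km
T14: √((-0.6613·111.32)² + (0.1109·85.6)²) = √(5419.303089 + 90.117808) = 74.2255 km
Sorted: T10 (17.3748 km) < T12 (57.2055 km) < T9 (60.4684 km) < T11 (64.7967 km) < T13 (70.2512 km) < …

T10, T12, T9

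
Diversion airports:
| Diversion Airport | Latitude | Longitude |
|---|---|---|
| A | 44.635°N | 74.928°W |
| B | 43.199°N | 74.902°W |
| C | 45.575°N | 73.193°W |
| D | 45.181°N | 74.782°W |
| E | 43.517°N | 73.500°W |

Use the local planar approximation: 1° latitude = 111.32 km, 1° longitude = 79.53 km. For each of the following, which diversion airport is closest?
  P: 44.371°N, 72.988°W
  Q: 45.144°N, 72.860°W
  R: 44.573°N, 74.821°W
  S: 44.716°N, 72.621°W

P→E; Q→C; R→A; S→C

P at 44.371°N, 72.988°W:
  A: 157.062 km
  B: 200.481 km
  C: 135.017 km
  D: 168.781 km
  E: 103.421 km
  → nearest: E (103.421 km)
Q at 45.144°N, 72.860°W:
  A: 173.955 km
  B: 270.654 km
  C: 54.803 km
  D: 152.912 km
  E: 188.134 km
  → nearest: C (54.803 km)
R at 44.573°N, 74.821°W:
  A: 10.957 km
  B: 153.089 km
  C: 170.896 km
  D: 67.754 km
  E: 157.659 km
  → nearest: A (10.957 km)
S at 44.716°N, 72.621°W:
  A: 183.697 km
  B: 247.844 km
  C: 105.893 km
  D: 179.490 km
  E: 150.672 km
  → nearest: C (105.893 km)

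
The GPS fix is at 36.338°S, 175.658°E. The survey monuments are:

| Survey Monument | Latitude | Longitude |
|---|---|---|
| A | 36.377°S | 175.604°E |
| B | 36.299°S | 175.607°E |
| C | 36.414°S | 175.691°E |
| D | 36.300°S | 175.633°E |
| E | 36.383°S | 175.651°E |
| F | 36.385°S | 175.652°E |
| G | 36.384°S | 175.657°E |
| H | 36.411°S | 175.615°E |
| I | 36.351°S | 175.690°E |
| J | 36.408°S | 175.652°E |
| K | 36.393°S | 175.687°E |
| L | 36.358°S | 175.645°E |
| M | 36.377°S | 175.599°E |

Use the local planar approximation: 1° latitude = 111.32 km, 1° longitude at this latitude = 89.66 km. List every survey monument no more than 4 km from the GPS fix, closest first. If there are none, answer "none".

L, I

Distances from 36.338°S, 175.658°E:
A: √((-0.039·111.32)² + (-0.054·89.66)²) = √(18.84845 + 23.44148) = 6.503 km
B: √((0.039·111.32)² + (-0.051·89.66)²) = √(18.84845 + 20.90922) = 6.305 km
C: √((-0.076·111.32)² + (0.033·89.66)²) = √(71.57701 + 8.75438) = 8.963 km
D: √((0.038·111.32)² + (-0.025·89.66)²) = √(17.89425 + 5.02432) = 4.787 km
E: √((-0.045·111.32)² + (-0.007·89.66)²) = √(25.09409 + 0.39391) = 5.049 km
F: √((-0.047·111.32)² + (-0.006·89.66)²) = √(27.37424 + 0.28940) = 5.260 km
G: √((-0.046·111.32)² + (-0.001·89.66)²) = √(26.22177 + 0.00804) = 5.122 km
H: √((-0.073·111.32)² + (-0.043·89.66)²) = √(66.03773 + 14.86395) = 8.995 km
I: √((-0.013·111.32)² + (0.032·89.66)²) = √(2.09427 + 8.23185) = 3.213 km
J: √((-0.070·111.32)² + (-0.006·89.66)²) = √(60.72150 + 0.28940) = 7.811 km
K: √((-0.055·111.32)² + (0.029·89.66)²) = √(37.48623 + 6.76073) = 6.652 km
L: √((-0.020·111.32)² + (-0.013·89.66)²) = √(4.95686 + 1.35858) = 2.513 km
M: √((-0.039·111.32)² + (-0.059·89.66)²) = √(18.84845 + 27.98347) = 6.843 km
Threshold 4 km: L (2.513 km), I (3.213 km) are within range.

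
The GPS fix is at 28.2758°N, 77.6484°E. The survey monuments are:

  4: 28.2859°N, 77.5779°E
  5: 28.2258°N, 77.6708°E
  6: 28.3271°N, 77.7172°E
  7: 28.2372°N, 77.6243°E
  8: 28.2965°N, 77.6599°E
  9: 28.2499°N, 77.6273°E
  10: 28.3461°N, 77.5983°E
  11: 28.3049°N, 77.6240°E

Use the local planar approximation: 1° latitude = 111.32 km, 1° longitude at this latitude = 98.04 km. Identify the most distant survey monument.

Distances from 28.2758°N, 77.6484°E:
4: 7.0027 km
5: 5.9836 km
6: 8.8379 km
7: 4.9037 km
8: 2.5654 km
9: 3.5485 km
10: 9.2395 km
11: 4.0269 km
Maximum: 10 at 9.2395 km.

10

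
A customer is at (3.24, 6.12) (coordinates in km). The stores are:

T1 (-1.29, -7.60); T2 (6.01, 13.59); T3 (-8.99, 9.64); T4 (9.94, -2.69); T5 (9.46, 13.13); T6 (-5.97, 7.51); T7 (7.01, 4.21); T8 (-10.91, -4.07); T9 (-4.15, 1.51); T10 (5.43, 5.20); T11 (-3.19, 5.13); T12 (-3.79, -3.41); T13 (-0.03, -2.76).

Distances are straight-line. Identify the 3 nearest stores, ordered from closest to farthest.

T10, T7, T11

Distances from (3.24, 6.12):
T1: 14.45 km
T2: 7.97 km
T3: 12.73 km
T4: 11.07 km
T5: 9.37 km
T6: 9.31 km
T7: 4.23 km
T8: 17.44 km
T9: 8.71 km
T10: 2.38 km
T11: 6.51 km
T12: 11.84 km
T13: 9.46 km
Sorted: T10 (2.38 km) < T7 (4.23 km) < T11 (6.51 km) < T2 (7.97 km) < T9 (8.71 km) < …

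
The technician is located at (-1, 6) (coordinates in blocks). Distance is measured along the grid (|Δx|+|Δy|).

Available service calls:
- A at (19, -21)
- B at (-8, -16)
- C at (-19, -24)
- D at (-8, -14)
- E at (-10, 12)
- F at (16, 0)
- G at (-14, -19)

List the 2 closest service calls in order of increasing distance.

Distances from (-1, 6):
A: |20| + |-27| = 20 + 27 = 47 blocks
B: |-7| + |-22| = 7 + 22 = 29 blocks
C: |-18| + |-30| = 18 + 30 = 48 blocks
D: |-7| + |-20| = 7 + 20 = 27 blocks
E: |-9| + |6| = 9 + 6 = 15 blocks
F: |17| + |-6| = 17 + 6 = 23 blocks
G: |-13| + |-25| = 13 + 25 = 38 blocks
Sorted: E (15 blocks) < F (23 blocks) < D (27 blocks) < B (29 blocks) < …

E, F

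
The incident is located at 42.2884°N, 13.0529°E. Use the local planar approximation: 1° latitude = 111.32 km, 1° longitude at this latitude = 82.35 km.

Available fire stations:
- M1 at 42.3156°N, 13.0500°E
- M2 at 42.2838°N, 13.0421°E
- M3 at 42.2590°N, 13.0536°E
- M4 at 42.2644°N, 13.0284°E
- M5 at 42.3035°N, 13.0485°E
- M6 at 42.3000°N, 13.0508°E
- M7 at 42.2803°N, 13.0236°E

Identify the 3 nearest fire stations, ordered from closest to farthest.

M2, M6, M5

Distances from 42.2884°N, 13.0529°E:
M1: √((0.0272·111.32)² + (-0.0029·82.35)²) = √(9.168203 + 0.057033) = 3.0373 km
M2: √((-0.0046·111.32)² + (-0.0108·82.35)²) = √(0.262218 + 0.790997) = 1.0263 km
M3: √((-0.0294·111.32)² + (0.0007·82.35)²) = √(10.711272 + 0.003323) = 3.2733 km
M4: √((-0.0240·111.32)² + (-0.0245·82.35)²) = √(7.137874 + 4.070609) = 3.3479 km
M5: √((0.0151·111.32)² + (-0.0044·82.35)²) = √(2.825532 + 0.131290) = 1.7195 km
M6: √((0.0116·111.32)² + (-0.0021·82.35)²) = √(1.667487 + 0.029907) = 1.3028 km
M7: √((-0.0081·111.32)² + (-0.0293·82.35)²) = √(0.813048 + 5.821869) = 2.5758 km
Sorted: M2 (1.0263 km) < M6 (1.3028 km) < M5 (1.7195 km) < M7 (2.5758 km) < M1 (3.0373 km) < …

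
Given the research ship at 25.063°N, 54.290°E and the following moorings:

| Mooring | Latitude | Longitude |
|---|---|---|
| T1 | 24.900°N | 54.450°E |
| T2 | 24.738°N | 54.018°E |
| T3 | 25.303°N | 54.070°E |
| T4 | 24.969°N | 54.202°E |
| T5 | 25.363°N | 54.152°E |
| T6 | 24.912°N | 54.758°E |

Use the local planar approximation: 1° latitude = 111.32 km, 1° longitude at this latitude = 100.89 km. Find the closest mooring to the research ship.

Distances from 25.063°N, 54.290°E:
T1: √((-0.163·111.32)² + (0.160·100.89)²) = √(329.24683 + 260.57708) = 24.286 km
T2: √((-0.325·111.32)² + (-0.272·100.89)²) = √(1308.92004 + 753.06775) = 45.409 km
T3: √((0.240·111.32)² + (-0.220·100.89)²) = √(713.78740 + 492.65354) = 34.734 km
T4: √((-0.094·111.32)² + (-0.088·100.89)²) = √(109.49697 + 78.82457) = 13.723 km
T5: √((0.300·111.32)² + (-0.138·100.89)²) = √(1115.29282 + 193.84492) = 36.182 km
T6: √((-0.151·111.32)² + (0.468·100.89)²) = √(282.55324 + 2229.39976) = 50.119 km
Minimum: T4 at 13.723 km.

T4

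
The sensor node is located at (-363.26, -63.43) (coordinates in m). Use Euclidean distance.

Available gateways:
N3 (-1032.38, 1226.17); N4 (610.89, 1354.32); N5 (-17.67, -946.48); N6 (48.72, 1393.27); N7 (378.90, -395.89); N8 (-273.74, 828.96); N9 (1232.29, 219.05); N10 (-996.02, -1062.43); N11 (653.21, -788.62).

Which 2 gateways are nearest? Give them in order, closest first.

Distances from (-363.26, -63.43):
N3: √((-669.12)² + (1289.60)²) = √(447721.5744 + 1663068.1600) = 1452.86 m
N4: √((974.15)² + (1417.75)²) = √(948968.2225 + 2010015.0625) = 1720.17 m
N5: √((345.59)² + (-883.05)²) = √(119432.4481 + 779777.3025) = 948.27 m
N6: √((411.98)² + (1456.70)²) = √(169727.5204 + 2121974.8900) = 1513.84 m
N7: √((742.16)² + (-332.46)²) = √(550801.4656 + 110529.6516) = 813.22 m
N8: √((89.52)² + (892.39)²) = √(8013.8304 + 796359.9121) = 896.87 m
N9: √((1595.55)² + (282.48)²) = √(2545779.8025 + 79794.9504) = 1620.36 m
N10: √((-632.76)² + (-999.00)²) = √(400385.2176 + 998001.0000) = 1182.53 m
N11: √((1016.47)² + (-725.19)²) = √(1033211.2609 + 525900.5361) = 1248.64 m
Sorted: N7 (813.22 m) < N8 (896.87 m) < N5 (948.27 m) < N10 (1182.53 m) < …

N7, N8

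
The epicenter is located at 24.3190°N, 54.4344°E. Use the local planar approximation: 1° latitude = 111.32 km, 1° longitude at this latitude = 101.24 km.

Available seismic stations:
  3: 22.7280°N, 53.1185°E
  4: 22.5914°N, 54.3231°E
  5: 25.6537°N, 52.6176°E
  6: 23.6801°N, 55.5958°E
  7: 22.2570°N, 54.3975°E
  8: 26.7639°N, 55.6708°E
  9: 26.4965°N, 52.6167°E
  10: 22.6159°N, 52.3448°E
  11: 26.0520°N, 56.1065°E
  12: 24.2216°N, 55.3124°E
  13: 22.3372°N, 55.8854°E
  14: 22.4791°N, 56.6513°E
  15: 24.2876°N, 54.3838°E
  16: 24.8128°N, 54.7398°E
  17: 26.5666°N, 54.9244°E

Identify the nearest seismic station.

Distances from 24.3190°N, 54.4344°E:
3: 221.6213 km
4: 192.6463 km
5: 236.4465 km
6: 137.4172 km
7: 229.5722 km
8: 299.5710 km
9: 304.3390 km
10: 284.0737 km
11: 256.6594 km
12: 89.5476 km
13: 265.0470 km
14: 303.8472 km
15: 6.2017 km
16: 63.0686 km
17: 255.0733 km
Minimum: 15 at 6.2017 km.

15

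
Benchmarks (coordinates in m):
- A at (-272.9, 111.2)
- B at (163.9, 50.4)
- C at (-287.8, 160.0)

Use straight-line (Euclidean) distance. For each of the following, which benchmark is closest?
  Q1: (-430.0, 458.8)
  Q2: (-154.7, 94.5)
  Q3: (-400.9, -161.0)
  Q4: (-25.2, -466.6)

Q1 at (-430.0, 458.8):
  A: 381.5 m
  B: 720.8 m
  C: 330.9 m
  → nearest: C (330.9 m)
Q2 at (-154.7, 94.5):
  A: 119.4 m
  B: 321.6 m
  C: 148.3 m
  → nearest: A (119.4 m)
Q3 at (-400.9, -161.0):
  A: 300.8 m
  B: 603.1 m
  C: 340.3 m
  → nearest: A (300.8 m)
Q4 at (-25.2, -466.6):
  A: 628.7 m
  B: 550.5 m
  C: 679.4 m
  → nearest: B (550.5 m)

Q1→C; Q2→A; Q3→A; Q4→B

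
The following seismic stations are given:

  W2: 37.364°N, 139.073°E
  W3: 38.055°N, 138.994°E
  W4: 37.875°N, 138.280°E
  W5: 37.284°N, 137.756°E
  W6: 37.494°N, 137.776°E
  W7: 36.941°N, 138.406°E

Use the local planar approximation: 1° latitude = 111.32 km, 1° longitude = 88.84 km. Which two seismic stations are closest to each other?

Pairwise distances:
W2–W3: 77.242 km
W2–W4: 90.549 km
W2–W5: 117.341 km
W2–W6: 116.131 km
W2–W7: 75.688 km
W3–W4: 66.521 km
W3–W5: 139.509 km
W3–W6: 124.935 km
W3–W7: 134.564 km
W4–W5: 80.594 km
W4–W6: 61.674 km
W4–W7: 104.574 km
W5–W6: 23.445 km
W5–W7: 69.228 km
W6–W7: 83.200 km
Closest pair: W5–W6 at 23.445 km.

W5 and W6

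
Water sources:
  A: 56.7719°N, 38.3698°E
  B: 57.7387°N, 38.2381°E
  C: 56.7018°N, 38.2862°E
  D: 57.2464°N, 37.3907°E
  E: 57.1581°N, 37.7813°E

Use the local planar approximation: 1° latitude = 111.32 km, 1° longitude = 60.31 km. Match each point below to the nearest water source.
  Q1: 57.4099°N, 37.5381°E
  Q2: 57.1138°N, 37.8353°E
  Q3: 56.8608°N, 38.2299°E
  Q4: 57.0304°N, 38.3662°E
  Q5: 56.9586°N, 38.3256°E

Q1→D; Q2→E; Q3→A; Q4→A; Q5→A

Q1 at 57.4099°N, 37.5381°E:
  A: √((-0.6380·111.32)² + (0.8317·60.31)²) = √(5044.147211 + 2516.008245) = 86.9492 km
  B: √((0.3288·111.32)² + (0.7000·60.31)²) = √(1339.707575 + 1782.275089) = 55.8747 km
  C: √((-0.7081·111.32)² + (0.7481·60.31)²) = √(6213.489719 + 2035.625893) = 90.8246 km
  D: √((-0.1635·111.32)² + (-0.1474·60.31)²) = √(331.269849 + 79.026659) = 20.2558 km
  E: √((-0.2518·111.32)² + (0.2432·60.31)²) = √(785.701979 + 215.132388) = 31.6360 km
  → nearest: D (20.2558 km)
Q2 at 57.1138°N, 37.8353°E:
  A: √((-0.3419·111.32)² + (0.5345·60.31)²) = √(1448.587045 + 1039.140032) = 49.8771 km
  B: √((0.6249·111.32)² + (0.4028·60.31)²) = √(4839.131731 + 590.143436) = 73.6836 km
  C: √((-0.4120·111.32)² + (0.4509·60.31)²) = √(2103.491820 + 739.501616) = 53.3197 km
  D: √((0.1326·111.32)² + (-0.4446·60.31)²) = √(217.888066 + 718.981265) = 30.6083 km
  E: √((0.0443·111.32)² + (-0.0540·60.31)²) = √(24.319456 + 10.606355) = 5.9098 km
  → nearest: E (5.9098 km)
Q3 at 56.8608°N, 38.2299°E:
  A: √((-0.0889·111.32)² + (0.1399·60.31)²) = √(97.937704 + 71.189196) = 13.0049 km
  B: √((0.8779·111.32)² + (0.0082·60.31)²) = √(9550.728366 + 0.244572) = 97.7291 km
  C: √((-0.1590·111.32)² + (0.0563·60.31)²) = √(313.285752 + 11.529101) = 18.0226 km
  D: √((0.3856·111.32)² + (-0.8392·60.31)²) = √(1842.554938 + 2561.589930) = 66.3637 km
  E: √((0.2973·111.32)² + (-0.4486·60.31)²) = √(1095.307884 + 731.976596) = 42.7467 km
  → nearest: A (13.0049 km)
Q4 at 57.0304°N, 38.3662°E:
  A: √((-0.2585·111.32)² + (0.0036·60.31)²) = √(828.070837 + 0.047139) = 28.7770 km
  B: √((0.7083·111.32)² + (-0.1281·60.31)²) = √(6217.000165 + 59.686610) = 79.2255 km
  C: √((-0.3286·111.32)² + (-0.0800·60.31)²) = √(1338.078256 + 23.278695) = 36.8966 km
  D: √((0.2160·111.32)² + (-0.9755·60.31)²) = √(578.167796 + 3461.251878) = 63.5564 km
  E: √((0.1277·111.32)² + (-0.5849·60.31)²) = √(202.082260 + 1244.348131) = 38.0320 km
  → nearest: A (28.7770 km)
Q5 at 56.9586°N, 38.3256°E:
  A: √((-0.1867·111.32)² + (0.0442·60.31)²) = √(431.951545 + 7.105967) = 20.9537 km
  B: √((0.7801·111.32)² + (-0.0875·60.31)²) = √(7541.312734 + 27.848048) = 87.0009 km
  C: √((-0.2568·111.32)² + (-0.0394·60.31)²) = √(817.215197 + 5.646393) = 28.6856 km
  D: √((0.2878·111.32)² + (-0.9349·60.31)²) = √(1026.426780 + 3179.135045) = 64.8503 km
  E: √((0.1995·111.32)² + (-0.5443·60.31)²) = √(493.210366 + 1077.594399) = 39.6334 km
  → nearest: A (20.9537 km)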